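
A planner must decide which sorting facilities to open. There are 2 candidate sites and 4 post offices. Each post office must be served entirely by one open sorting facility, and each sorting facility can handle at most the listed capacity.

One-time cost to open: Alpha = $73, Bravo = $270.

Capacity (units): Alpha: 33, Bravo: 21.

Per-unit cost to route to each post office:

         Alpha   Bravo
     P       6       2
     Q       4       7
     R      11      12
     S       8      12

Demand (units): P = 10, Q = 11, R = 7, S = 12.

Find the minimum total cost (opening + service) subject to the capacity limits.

Minimum total cost: 580

Open {Alpha, Bravo}: P→Bravo 2·10=20, Q→Alpha 4·11=44, R→Alpha 11·7=77, S→Alpha 8·12=96.
Loads: Alpha carries 30/33, Bravo carries 10/21. Service 237; fixed 343; total 580.
Next best feasible plan costs 587.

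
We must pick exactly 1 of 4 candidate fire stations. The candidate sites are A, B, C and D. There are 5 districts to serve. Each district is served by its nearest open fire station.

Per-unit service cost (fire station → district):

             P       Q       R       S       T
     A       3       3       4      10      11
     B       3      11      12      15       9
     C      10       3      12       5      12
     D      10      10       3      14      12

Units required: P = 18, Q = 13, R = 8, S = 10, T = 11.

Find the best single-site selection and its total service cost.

Choose A only; total service cost 346.

With exactly 1 open, each district uses its cheapest among the chosen.
{A}: P→A 3·18=54, Q→A 3·13=39, R→A 4·8=32, S→A 10·10=100, T→A 11·11=121. Service cost 346.
{C}: service cost 497
{B}: service cost 542
Among all 4 size-1 choices, {A} is lowest.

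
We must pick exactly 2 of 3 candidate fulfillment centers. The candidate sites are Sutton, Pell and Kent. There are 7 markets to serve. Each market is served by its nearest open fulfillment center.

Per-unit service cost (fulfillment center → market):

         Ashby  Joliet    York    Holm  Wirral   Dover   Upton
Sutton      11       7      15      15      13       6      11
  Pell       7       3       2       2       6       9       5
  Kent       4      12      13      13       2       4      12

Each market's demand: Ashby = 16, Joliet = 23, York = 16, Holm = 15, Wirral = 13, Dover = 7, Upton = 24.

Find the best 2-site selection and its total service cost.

Choose Pell and Kent; total service cost 369.

With exactly 2 open, each market uses its cheapest among the chosen.
{Pell, Kent}: Ashby→Kent 4·16=64, Joliet→Pell 3·23=69, York→Pell 2·16=32, Holm→Pell 2·15=30, Wirral→Kent 2·13=26, Dover→Kent 4·7=28, Upton→Pell 5·24=120. Service cost 369.
{Sutton, Pell}: service cost 483
{Sutton, Kent}: service cost 946
Among all 3 size-2 choices, {Pell, Kent} is lowest.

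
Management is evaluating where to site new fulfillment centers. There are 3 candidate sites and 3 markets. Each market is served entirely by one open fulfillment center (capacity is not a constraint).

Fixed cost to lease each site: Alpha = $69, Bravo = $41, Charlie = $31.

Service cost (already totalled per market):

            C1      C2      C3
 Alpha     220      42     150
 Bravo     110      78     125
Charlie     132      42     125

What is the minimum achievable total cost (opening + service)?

Minimum total cost: 330

For any fixed open set, each market goes to its cheapest open site; total = fixed + service.
{Charlie}: C1→Charlie 132, C2→Charlie 42, C3→Charlie 125. Service 299; fixed 31; total 330.
{Bravo, Charlie}: service 277 + fixed 72 = 349
{Bravo}: service 313 + fixed 41 = 354
{Alpha, Bravo, Charlie}: service 277 + fixed 141 = 418
(All 7 nonempty subsets were checked; Charlie only is lowest.)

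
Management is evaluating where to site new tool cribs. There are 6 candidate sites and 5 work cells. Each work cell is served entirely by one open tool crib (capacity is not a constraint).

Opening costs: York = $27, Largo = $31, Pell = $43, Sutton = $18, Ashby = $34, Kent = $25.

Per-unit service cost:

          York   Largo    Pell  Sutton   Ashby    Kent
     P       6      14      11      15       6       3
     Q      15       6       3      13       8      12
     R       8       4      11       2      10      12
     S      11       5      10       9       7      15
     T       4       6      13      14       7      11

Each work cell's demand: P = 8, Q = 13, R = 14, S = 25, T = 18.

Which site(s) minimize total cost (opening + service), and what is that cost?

Open York, Largo and Sutton; minimum total cost 427.

For any fixed open set, each work cell goes to its cheapest open site; total = fixed + service.
{York, Largo, Sutton}: P→York 6·8=48, Q→Largo 6·13=78, R→Sutton 2·14=28, S→Largo 5·25=125, T→York 4·18=72. Service 351; fixed 76; total 427.
{York, Largo, Sutton, Kent}: service 327 + fixed 101 = 428
{York, Largo, Pell, Sutton}: service 312 + fixed 119 = 431
{York, Largo, Pell, Sutton, Ashby, Kent}: service 288 + fixed 178 = 466
No other subset beats 427.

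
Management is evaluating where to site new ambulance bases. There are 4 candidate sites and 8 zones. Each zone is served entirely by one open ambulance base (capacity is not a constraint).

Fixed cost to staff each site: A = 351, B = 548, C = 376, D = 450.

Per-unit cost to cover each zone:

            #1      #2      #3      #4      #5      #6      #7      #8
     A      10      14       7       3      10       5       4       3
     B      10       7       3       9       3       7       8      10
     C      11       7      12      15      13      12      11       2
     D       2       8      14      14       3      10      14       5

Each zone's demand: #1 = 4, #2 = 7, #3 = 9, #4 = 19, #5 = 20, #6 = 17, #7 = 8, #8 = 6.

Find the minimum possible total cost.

Minimum total cost: 944

For any fixed open set, each zone goes to its cheapest open site; total = fixed + service.
{A}: #1→A 10·4=40, #2→A 14·7=98, #3→A 7·9=63, #4→A 3·19=57, #5→A 10·20=200, #6→A 5·17=85, #7→A 4·8=32, #8→A 3·6=18. Service 593; fixed 351; total 944.
{B}: service 590 + fixed 548 = 1138
{A, D}: #1→D 2·4=8, #2→D 8·7=56, #3→A 7·9=63, #4→A 3·19=57, #5→D 3·20=60, #6→A 5·17=85, #7→A 4·8=32, #8→A 3·6=18. Service 379; fixed 801; total 1180.
{A, B, C, D}: service 330 + fixed 1725 = 2055
No other subset beats 944.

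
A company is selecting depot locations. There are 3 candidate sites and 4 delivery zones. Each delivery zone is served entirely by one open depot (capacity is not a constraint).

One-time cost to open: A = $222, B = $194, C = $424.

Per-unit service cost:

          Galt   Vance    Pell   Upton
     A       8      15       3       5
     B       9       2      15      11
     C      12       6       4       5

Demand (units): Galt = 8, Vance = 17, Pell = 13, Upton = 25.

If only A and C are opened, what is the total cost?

Each delivery zone is assigned to its cheapest site among the open ones.
{A, C}: Galt→A 8·8=64, Vance→C 6·17=102, Pell→A 3·13=39, Upton→A 5·25=125. Service 330; fixed 646; total 976.

Total cost: 976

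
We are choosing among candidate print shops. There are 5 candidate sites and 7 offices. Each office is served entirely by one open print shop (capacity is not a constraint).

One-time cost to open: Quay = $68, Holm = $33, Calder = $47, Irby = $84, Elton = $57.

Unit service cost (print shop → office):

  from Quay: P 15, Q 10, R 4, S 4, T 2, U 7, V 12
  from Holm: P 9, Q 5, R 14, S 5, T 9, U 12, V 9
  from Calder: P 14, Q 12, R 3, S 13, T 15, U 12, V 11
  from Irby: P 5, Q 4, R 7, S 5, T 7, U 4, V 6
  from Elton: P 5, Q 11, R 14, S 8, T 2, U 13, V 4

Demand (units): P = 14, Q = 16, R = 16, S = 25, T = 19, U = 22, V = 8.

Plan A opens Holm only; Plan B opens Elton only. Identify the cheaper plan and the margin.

Plan A: {Holm}: P→Holm 9·14=126, Q→Holm 5·16=80, R→Holm 14·16=224, S→Holm 5·25=125, T→Holm 9·19=171, U→Holm 12·22=264, V→Holm 9·8=72. Service 1062; fixed 33; total 1095.
Plan B: {Elton}: P→Elton 5·14=70, Q→Elton 11·16=176, R→Elton 14·16=224, S→Elton 8·25=200, T→Elton 2·19=38, U→Elton 13·22=286, V→Elton 4·8=32. Service 1026; fixed 57; total 1083.
Difference: |1095 − 1083| = 12.

Plan B is cheaper by 12.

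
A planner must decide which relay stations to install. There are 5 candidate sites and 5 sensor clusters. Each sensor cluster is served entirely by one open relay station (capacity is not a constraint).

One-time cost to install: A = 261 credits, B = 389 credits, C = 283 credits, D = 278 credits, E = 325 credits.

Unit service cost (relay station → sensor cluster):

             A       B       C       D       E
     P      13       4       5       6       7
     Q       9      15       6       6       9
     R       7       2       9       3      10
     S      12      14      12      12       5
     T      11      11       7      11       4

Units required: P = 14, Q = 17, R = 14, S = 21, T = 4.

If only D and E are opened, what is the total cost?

Each sensor cluster is assigned to its cheapest site among the open ones.
{D, E}: P→D 6·14=84, Q→D 6·17=102, R→D 3·14=42, S→E 5·21=105, T→E 4·4=16. Service 349; fixed 603; total 952.

Total cost: 952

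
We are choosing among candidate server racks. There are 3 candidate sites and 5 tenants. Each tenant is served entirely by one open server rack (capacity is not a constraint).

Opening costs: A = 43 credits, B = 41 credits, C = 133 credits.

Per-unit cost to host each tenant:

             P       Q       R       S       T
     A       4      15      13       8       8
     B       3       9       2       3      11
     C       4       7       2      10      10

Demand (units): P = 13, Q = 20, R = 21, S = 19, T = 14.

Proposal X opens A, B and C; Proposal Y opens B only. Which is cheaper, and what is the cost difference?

Proposal Y is cheaper by 94.

Proposal X: {A, B, C}: P→B 3·13=39, Q→C 7·20=140, R→B 2·21=42, S→B 3·19=57, T→A 8·14=112. Service 390; fixed 217; total 607.
Proposal Y: {B}: P→B 3·13=39, Q→B 9·20=180, R→B 2·21=42, S→B 3·19=57, T→B 11·14=154. Service 472; fixed 41; total 513.
Difference: |607 − 513| = 94.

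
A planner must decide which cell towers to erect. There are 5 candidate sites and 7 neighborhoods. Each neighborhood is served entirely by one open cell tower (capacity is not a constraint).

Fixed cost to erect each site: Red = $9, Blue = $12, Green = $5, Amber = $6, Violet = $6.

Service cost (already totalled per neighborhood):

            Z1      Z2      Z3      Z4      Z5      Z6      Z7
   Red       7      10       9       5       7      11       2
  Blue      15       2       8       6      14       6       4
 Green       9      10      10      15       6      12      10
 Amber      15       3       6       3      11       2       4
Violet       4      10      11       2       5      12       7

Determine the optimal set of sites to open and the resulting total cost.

Open Amber and Violet; minimum total cost 38.

For any fixed open set, each neighborhood goes to its cheapest open site; total = fixed + service.
{Amber, Violet}: Z1→Violet 4, Z2→Amber 3, Z3→Amber 6, Z4→Violet 2, Z5→Violet 5, Z6→Amber 2, Z7→Amber 4. Service 26; fixed 12; total 38.
{Green, Amber, Violet}: Z1→Violet 4, Z2→Amber 3, Z3→Amber 6, Z4→Violet 2, Z5→Violet 5, Z6→Amber 2, Z7→Amber 4. Service 26; fixed 17; total 43.
{Green, Amber}: Z1→Green 9, Z2→Amber 3, Z3→Amber 6, Z4→Amber 3, Z5→Green 6, Z6→Amber 2, Z7→Amber 4. Service 33; fixed 11; total 44.
{Red, Blue, Green, Amber, Violet}: service 23 + fixed 38 = 61
No other subset beats 38.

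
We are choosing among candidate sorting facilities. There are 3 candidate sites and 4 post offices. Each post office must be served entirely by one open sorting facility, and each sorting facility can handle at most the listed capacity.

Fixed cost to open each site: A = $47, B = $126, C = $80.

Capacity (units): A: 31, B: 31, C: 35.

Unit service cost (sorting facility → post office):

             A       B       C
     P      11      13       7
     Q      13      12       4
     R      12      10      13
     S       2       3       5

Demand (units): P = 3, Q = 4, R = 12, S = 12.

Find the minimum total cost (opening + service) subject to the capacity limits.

Open {A}: P→A 11·3=33, Q→A 13·4=52, R→A 12·12=144, S→A 2·12=24.
Loads: A carries 31/31. Service 253; fixed 47; total 300.
Next best feasible plan costs 332.

Minimum total cost: 300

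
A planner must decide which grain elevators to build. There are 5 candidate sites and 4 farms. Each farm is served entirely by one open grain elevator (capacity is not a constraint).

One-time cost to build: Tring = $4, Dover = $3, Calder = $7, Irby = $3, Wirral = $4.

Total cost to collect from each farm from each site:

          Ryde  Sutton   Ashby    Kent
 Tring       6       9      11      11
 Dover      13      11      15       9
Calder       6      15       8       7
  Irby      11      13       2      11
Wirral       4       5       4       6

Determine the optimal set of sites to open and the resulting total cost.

For any fixed open set, each farm goes to its cheapest open site; total = fixed + service.
{Wirral}: Ryde→Wirral 4, Sutton→Wirral 5, Ashby→Wirral 4, Kent→Wirral 6. Service 19; fixed 4; total 23.
{Irby, Wirral}: service 17 + fixed 7 = 24
{Dover, Wirral}: Ryde→Wirral 4, Sutton→Wirral 5, Ashby→Wirral 4, Kent→Wirral 6. Service 19; fixed 7; total 26.
{Tring, Dover, Calder, Irby, Wirral}: service 17 + fixed 21 = 38
No other subset beats 23.

Open Wirral only; minimum total cost 23.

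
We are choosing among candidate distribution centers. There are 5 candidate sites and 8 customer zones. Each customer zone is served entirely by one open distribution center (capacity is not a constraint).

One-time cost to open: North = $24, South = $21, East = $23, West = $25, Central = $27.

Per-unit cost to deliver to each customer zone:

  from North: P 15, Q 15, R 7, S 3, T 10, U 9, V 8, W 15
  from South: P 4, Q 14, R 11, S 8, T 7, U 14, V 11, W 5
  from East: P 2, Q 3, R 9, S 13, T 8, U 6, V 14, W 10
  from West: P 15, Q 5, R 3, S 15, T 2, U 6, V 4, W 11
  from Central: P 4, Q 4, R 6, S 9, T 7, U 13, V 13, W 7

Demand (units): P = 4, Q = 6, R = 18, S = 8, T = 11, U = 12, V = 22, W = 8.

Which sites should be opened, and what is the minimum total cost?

For any fixed open set, each customer zone goes to its cheapest open site; total = fixed + service.
{North, South, West}: P→South 4·4=16, Q→West 5·6=30, R→West 3·18=54, S→North 3·8=24, T→West 2·11=22, U→West 6·12=72, V→West 4·22=88, W→South 5·8=40. Service 346; fixed 70; total 416.
{North, South, East, West}: P→East 2·4=8, Q→East 3·6=18, R→West 3·18=54, S→North 3·8=24, T→West 2·11=22, U→East 6·12=72, V→West 4·22=88, W→South 5·8=40. Service 326; fixed 93; total 419.
{North, West, Central}: service 356 + fixed 76 = 432
{North, South, East, West, Central}: service 326 + fixed 120 = 446
No other subset beats 416.

Open North, South and West; minimum total cost 416.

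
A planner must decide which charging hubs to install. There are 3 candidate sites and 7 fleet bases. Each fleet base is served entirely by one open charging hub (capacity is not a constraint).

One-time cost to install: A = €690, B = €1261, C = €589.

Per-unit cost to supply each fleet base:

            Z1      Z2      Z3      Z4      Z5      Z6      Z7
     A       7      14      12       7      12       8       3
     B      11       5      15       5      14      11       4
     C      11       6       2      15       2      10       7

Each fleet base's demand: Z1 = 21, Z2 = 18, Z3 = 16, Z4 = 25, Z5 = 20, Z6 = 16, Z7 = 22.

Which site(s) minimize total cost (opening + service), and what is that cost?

For any fixed open set, each fleet base goes to its cheapest open site; total = fixed + service.
{C}: Z1→C 11·21=231, Z2→C 6·18=108, Z3→C 2·16=32, Z4→C 15·25=375, Z5→C 2·20=40, Z6→C 10·16=160, Z7→C 7·22=154. Service 1100; fixed 589; total 1689.
{A}: service 1200 + fixed 690 = 1890
{A, C}: Z1→A 7·21=147, Z2→C 6·18=108, Z3→C 2·16=32, Z4→A 7·25=175, Z5→C 2·20=40, Z6→A 8·16=128, Z7→A 3·22=66. Service 696; fixed 1279; total 1975.
{A, B, C}: service 628 + fixed 2540 = 3168
No other subset beats 1689.

Open C only; minimum total cost 1689.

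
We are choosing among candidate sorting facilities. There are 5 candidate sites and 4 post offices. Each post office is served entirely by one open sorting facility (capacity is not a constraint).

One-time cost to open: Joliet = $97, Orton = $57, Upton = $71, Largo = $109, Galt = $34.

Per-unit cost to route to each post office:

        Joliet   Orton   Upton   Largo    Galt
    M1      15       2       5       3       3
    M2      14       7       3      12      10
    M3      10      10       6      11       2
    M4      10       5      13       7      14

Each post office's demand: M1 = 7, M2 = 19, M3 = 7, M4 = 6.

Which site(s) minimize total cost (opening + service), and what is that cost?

Open Orton and Upton; minimum total cost 271.

For any fixed open set, each post office goes to its cheapest open site; total = fixed + service.
{Orton, Upton}: M1→Orton 2·7=14, M2→Upton 3·19=57, M3→Upton 6·7=42, M4→Orton 5·6=30. Service 143; fixed 128; total 271.
{Upton, Galt}: service 170 + fixed 105 = 275
{Orton, Upton, Galt}: M1→Orton 2·7=14, M2→Upton 3·19=57, M3→Galt 2·7=14, M4→Orton 5·6=30. Service 115; fixed 162; total 277.
{Joliet, Orton, Upton, Largo, Galt}: service 115 + fixed 368 = 483
No other subset beats 271.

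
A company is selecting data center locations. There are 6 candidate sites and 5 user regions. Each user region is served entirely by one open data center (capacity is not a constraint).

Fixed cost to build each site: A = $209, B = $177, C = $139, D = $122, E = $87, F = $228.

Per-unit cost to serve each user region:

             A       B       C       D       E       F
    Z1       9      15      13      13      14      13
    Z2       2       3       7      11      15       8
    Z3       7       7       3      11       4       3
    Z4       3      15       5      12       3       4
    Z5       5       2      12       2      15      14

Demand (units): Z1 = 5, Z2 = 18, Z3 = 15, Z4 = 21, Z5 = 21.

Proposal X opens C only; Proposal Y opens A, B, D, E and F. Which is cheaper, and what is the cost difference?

Proposal X: {C}: Z1→C 13·5=65, Z2→C 7·18=126, Z3→C 3·15=45, Z4→C 5·21=105, Z5→C 12·21=252. Service 593; fixed 139; total 732.
Proposal Y: {A, B, D, E, F}: Z1→A 9·5=45, Z2→A 2·18=36, Z3→F 3·15=45, Z4→A 3·21=63, Z5→B 2·21=42. Service 231; fixed 823; total 1054.
Difference: |732 − 1054| = 322.

Proposal X is cheaper by 322.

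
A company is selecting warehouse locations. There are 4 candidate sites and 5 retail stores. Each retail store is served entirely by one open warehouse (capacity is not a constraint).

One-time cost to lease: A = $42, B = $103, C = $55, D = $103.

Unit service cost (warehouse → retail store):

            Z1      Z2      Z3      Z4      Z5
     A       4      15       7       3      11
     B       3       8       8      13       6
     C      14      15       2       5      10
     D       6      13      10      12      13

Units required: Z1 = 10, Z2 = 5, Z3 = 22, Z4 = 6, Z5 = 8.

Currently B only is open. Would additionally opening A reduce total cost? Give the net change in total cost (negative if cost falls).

Current service cost with {B}: 372.
Adding A: each retail store re-picks its cheapest; new service cost 290, saving 82.
Extra fixed cost: 42. Net change = 42 − 82 = -40.
(Totals: 475 → 435.)

Yes — net change −40 (cost falls by 40).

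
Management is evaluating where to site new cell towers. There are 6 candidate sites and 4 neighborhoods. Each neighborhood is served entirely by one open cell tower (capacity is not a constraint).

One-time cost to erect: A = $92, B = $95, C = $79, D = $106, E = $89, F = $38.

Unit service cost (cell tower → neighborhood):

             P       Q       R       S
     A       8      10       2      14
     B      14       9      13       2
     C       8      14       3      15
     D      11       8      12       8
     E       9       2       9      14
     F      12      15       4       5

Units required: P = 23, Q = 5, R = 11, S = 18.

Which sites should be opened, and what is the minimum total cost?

Open B and C; minimum total cost 472.

For any fixed open set, each neighborhood goes to its cheapest open site; total = fixed + service.
{B, C}: P→C 8·23=184, Q→B 9·5=45, R→C 3·11=33, S→B 2·18=36. Service 298; fixed 174; total 472.
{A, B}: service 287 + fixed 187 = 474
{A, F}: P→A 8·23=184, Q→A 10·5=50, R→A 2·11=22, S→F 5·18=90. Service 346; fixed 130; total 476.
{A, B, C, D, E, F}: service 252 + fixed 499 = 751
No other subset beats 472.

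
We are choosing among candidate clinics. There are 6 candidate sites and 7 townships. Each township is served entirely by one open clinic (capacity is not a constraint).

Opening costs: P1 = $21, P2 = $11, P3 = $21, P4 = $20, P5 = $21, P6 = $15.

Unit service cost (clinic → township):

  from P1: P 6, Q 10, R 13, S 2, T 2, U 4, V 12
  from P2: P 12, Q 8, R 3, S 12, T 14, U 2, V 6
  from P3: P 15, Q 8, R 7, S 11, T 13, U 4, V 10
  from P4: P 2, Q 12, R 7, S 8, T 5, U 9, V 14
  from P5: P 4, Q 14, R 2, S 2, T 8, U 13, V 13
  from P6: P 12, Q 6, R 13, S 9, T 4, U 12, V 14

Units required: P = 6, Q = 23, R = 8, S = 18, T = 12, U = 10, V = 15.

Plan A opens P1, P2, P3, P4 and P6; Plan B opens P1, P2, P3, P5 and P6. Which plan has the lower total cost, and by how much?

Plan A: {P1, P2, P3, P4, P6}: P→P4 2·6=12, Q→P6 6·23=138, R→P2 3·8=24, S→P1 2·18=36, T→P1 2·12=24, U→P2 2·10=20, V→P2 6·15=90. Service 344; fixed 88; total 432.
Plan B: {P1, P2, P3, P5, P6}: P→P5 4·6=24, Q→P6 6·23=138, R→P5 2·8=16, S→P1 2·18=36, T→P1 2·12=24, U→P2 2·10=20, V→P2 6·15=90. Service 348; fixed 89; total 437.
Difference: |432 − 437| = 5.

Plan A is cheaper by 5.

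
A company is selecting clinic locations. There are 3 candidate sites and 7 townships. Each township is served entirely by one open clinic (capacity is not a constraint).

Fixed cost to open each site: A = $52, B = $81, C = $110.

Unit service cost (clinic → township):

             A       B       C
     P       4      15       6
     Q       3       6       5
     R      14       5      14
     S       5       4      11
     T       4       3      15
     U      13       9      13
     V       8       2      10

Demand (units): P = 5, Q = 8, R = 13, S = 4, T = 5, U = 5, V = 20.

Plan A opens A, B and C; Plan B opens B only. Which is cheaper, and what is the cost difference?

Plan B is cheaper by 83.

Plan A: {A, B, C}: P→A 4·5=20, Q→A 3·8=24, R→B 5·13=65, S→B 4·4=16, T→B 3·5=15, U→B 9·5=45, V→B 2·20=40. Service 225; fixed 243; total 468.
Plan B: {B}: P→B 15·5=75, Q→B 6·8=48, R→B 5·13=65, S→B 4·4=16, T→B 3·5=15, U→B 9·5=45, V→B 2·20=40. Service 304; fixed 81; total 385.
Difference: |468 − 385| = 83.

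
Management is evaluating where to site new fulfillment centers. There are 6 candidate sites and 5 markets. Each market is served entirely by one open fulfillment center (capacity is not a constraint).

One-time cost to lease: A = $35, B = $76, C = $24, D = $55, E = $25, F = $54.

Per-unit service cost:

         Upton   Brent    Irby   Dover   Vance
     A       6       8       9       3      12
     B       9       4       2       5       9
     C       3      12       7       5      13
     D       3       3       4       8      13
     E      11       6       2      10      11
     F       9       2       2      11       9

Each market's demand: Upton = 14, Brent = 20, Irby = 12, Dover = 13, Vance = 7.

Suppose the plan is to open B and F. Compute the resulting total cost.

Each market is assigned to its cheapest site among the open ones.
{B, F}: Upton→B 9·14=126, Brent→F 2·20=40, Irby→B 2·12=24, Dover→B 5·13=65, Vance→B 9·7=63. Service 318; fixed 130; total 448.

Total cost: 448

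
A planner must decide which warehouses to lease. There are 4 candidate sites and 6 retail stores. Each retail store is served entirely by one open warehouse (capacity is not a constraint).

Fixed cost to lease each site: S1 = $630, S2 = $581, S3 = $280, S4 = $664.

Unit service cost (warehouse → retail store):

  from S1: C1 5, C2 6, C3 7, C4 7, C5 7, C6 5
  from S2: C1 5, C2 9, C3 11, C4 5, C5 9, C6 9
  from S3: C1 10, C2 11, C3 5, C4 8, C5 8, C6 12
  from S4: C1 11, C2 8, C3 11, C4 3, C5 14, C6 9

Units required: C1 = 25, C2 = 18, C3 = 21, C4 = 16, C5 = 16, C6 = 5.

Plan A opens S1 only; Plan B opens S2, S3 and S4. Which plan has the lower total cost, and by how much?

Plan A is cheaper by 861.

Plan A: {S1}: C1→S1 5·25=125, C2→S1 6·18=108, C3→S1 7·21=147, C4→S1 7·16=112, C5→S1 7·16=112, C6→S1 5·5=25. Service 629; fixed 630; total 1259.
Plan B: {S2, S3, S4}: C1→S2 5·25=125, C2→S4 8·18=144, C3→S3 5·21=105, C4→S4 3·16=48, C5→S3 8·16=128, C6→S2 9·5=45. Service 595; fixed 1525; total 2120.
Difference: |1259 − 2120| = 861.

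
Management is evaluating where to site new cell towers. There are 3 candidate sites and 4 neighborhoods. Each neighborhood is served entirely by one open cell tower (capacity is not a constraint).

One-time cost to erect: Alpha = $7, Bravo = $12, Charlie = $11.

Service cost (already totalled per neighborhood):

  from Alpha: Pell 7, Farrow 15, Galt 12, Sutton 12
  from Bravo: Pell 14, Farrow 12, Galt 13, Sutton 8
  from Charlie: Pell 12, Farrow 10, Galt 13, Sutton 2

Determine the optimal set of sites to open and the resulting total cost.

Open Charlie only; minimum total cost 48.

For any fixed open set, each neighborhood goes to its cheapest open site; total = fixed + service.
{Charlie}: Pell→Charlie 12, Farrow→Charlie 10, Galt→Charlie 13, Sutton→Charlie 2. Service 37; fixed 11; total 48.
{Alpha, Charlie}: service 31 + fixed 18 = 49
{Alpha}: service 46 + fixed 7 = 53
{Alpha, Bravo, Charlie}: service 31 + fixed 30 = 61
No other subset beats 48.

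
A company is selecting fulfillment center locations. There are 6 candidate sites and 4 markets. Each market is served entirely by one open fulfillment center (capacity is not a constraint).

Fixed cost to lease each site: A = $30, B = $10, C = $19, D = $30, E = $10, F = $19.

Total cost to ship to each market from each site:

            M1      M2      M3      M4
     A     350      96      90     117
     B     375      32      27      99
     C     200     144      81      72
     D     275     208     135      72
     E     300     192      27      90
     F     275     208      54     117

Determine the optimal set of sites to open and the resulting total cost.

Open B and C; minimum total cost 360.

For any fixed open set, each market goes to its cheapest open site; total = fixed + service.
{B, C}: M1→C 200, M2→B 32, M3→B 27, M4→C 72. Service 331; fixed 29; total 360.
{B, C, E}: M1→C 200, M2→B 32, M3→B 27, M4→C 72. Service 331; fixed 39; total 370.
{B, C, F}: service 331 + fixed 48 = 379
{A, B, C, D, E, F}: M1→C 200, M2→B 32, M3→B 27, M4→C 72. Service 331; fixed 118; total 449.
No other subset beats 360.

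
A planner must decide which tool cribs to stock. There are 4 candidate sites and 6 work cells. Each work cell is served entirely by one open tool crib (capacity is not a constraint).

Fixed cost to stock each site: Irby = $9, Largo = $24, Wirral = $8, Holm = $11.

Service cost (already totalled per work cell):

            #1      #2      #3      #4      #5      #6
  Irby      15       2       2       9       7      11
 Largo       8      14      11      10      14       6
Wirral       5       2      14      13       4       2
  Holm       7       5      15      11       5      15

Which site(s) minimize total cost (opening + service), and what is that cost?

Open Irby and Wirral; minimum total cost 41.

For any fixed open set, each work cell goes to its cheapest open site; total = fixed + service.
{Irby, Wirral}: #1→Wirral 5, #2→Irby 2, #3→Irby 2, #4→Irby 9, #5→Wirral 4, #6→Wirral 2. Service 24; fixed 17; total 41.
{Wirral}: service 40 + fixed 8 = 48
{Irby, Wirral, Holm}: #1→Wirral 5, #2→Irby 2, #3→Irby 2, #4→Irby 9, #5→Wirral 4, #6→Wirral 2. Service 24; fixed 28; total 52.
{Irby, Largo, Wirral, Holm}: service 24 + fixed 52 = 76
No other subset beats 41.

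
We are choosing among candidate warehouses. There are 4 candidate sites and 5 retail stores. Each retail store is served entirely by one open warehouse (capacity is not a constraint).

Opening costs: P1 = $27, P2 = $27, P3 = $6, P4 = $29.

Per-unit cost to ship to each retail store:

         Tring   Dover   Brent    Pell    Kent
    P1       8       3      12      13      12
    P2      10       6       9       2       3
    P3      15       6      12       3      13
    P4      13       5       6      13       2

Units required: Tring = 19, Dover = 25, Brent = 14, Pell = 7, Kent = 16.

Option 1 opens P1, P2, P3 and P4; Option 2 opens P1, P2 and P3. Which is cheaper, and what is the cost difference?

Option 1: {P1, P2, P3, P4}: Tring→P1 8·19=152, Dover→P1 3·25=75, Brent→P4 6·14=84, Pell→P2 2·7=14, Kent→P4 2·16=32. Service 357; fixed 89; total 446.
Option 2: {P1, P2, P3}: Tring→P1 8·19=152, Dover→P1 3·25=75, Brent→P2 9·14=126, Pell→P2 2·7=14, Kent→P2 3·16=48. Service 415; fixed 60; total 475.
Difference: |446 − 475| = 29.

Option 1 is cheaper by 29.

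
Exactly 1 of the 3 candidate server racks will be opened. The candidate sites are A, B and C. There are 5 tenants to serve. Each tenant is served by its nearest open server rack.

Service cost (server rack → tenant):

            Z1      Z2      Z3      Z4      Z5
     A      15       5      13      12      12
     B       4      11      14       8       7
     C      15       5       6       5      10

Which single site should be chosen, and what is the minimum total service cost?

Choose C only; total service cost 41.

With exactly 1 open, each tenant uses its cheapest among the chosen.
{C}: Z1→C 15, Z2→C 5, Z3→C 6, Z4→C 5, Z5→C 10. Service cost 41.
{B}: service cost 44
{A}: service cost 57
Among all 3 size-1 choices, {C} is lowest.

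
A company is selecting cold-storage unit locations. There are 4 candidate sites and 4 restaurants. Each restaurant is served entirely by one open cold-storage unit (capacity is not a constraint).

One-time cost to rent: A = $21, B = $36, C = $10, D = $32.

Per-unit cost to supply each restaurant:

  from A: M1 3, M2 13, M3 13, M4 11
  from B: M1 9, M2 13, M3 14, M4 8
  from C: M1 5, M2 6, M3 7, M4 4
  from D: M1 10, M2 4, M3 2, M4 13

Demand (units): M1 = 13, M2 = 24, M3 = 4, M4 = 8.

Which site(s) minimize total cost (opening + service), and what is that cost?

Open A, C and D; minimum total cost 238.

For any fixed open set, each restaurant goes to its cheapest open site; total = fixed + service.
{A, C, D}: M1→A 3·13=39, M2→D 4·24=96, M3→D 2·4=8, M4→C 4·8=32. Service 175; fixed 63; total 238.
{C, D}: M1→C 5·13=65, M2→D 4·24=96, M3→D 2·4=8, M4→C 4·8=32. Service 201; fixed 42; total 243.
{A, B, C, D}: service 175 + fixed 99 = 274
{C}: M1→C 5·13=65, M2→C 6·24=144, M3→C 7·4=28, M4→C 4·8=32. Service 269; fixed 10; total 279.
No other subset beats 238.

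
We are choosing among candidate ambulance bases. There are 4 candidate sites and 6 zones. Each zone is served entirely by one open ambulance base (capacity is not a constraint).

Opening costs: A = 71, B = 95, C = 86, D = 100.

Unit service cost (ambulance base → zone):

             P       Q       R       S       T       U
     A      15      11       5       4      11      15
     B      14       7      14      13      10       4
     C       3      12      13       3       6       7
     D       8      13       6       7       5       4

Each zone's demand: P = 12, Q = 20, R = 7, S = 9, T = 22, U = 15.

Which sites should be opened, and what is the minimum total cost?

For any fixed open set, each zone goes to its cheapest open site; total = fixed + service.
{B, C}: P→C 3·12=36, Q→B 7·20=140, R→C 13·7=91, S→C 3·9=27, T→C 6·22=132, U→B 4·15=60. Service 486; fixed 181; total 667.
{A, B, C}: service 430 + fixed 252 = 682
{B, C, D}: service 415 + fixed 281 = 696
{A, B, C, D}: P→C 3·12=36, Q→B 7·20=140, R→A 5·7=35, S→C 3·9=27, T→D 5·22=110, U→B 4·15=60. Service 408; fixed 352; total 760.
No other subset beats 667.

Open B and C; minimum total cost 667.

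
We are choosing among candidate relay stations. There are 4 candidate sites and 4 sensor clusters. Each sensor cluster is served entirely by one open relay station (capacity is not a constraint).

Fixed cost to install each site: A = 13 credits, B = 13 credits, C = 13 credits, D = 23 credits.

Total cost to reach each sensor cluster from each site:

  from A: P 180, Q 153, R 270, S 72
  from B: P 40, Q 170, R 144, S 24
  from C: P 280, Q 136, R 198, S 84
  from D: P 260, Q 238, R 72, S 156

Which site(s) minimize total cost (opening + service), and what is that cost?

Open B, C and D; minimum total cost 321.

For any fixed open set, each sensor cluster goes to its cheapest open site; total = fixed + service.
{B, C, D}: P→B 40, Q→C 136, R→D 72, S→B 24. Service 272; fixed 49; total 321.
{A, B, C, D}: service 272 + fixed 62 = 334
{A, B, D}: service 289 + fixed 49 = 338
{A}: service 675 + fixed 13 = 688
(All 15 nonempty subsets were checked; B, C and D is lowest.)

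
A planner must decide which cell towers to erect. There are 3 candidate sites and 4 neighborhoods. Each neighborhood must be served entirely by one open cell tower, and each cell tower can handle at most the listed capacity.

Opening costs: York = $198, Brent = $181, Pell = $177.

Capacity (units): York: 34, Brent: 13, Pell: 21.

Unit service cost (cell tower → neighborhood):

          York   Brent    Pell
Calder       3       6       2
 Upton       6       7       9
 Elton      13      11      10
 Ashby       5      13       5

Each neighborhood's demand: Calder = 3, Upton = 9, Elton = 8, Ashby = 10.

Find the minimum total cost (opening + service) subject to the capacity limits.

Minimum total cost: 415

Open {York}: Calder→York 3·3=9, Upton→York 6·9=54, Elton→York 13·8=104, Ashby→York 5·10=50.
Loads: York carries 30/34. Service 217; fixed 198; total 415.
Next best feasible plan costs 557.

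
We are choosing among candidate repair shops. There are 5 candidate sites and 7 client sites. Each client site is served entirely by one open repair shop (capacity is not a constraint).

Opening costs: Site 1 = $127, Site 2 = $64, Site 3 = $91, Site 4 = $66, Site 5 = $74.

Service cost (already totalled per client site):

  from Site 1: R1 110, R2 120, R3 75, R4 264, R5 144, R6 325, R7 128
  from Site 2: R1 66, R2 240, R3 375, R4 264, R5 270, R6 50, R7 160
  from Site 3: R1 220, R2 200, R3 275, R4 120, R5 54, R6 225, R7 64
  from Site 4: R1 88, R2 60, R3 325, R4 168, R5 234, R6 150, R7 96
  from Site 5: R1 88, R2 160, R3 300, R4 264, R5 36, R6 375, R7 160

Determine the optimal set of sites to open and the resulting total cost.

For any fixed open set, each client site goes to its cheapest open site; total = fixed + service.
{Site 1, Site 2, Site 3}: R1→Site 2 66, R2→Site 1 120, R3→Site 1 75, R4→Site 3 120, R5→Site 3 54, R6→Site 2 50, R7→Site 3 64. Service 549; fixed 282; total 831.
{Site 1, Site 2, Site 3, Site 4}: service 489 + fixed 348 = 837
{Site 1, Site 2, Site 4, Site 5}: R1→Site 2 66, R2→Site 4 60, R3→Site 1 75, R4→Site 4 168, R5→Site 5 36, R6→Site 2 50, R7→Site 4 96. Service 551; fixed 331; total 882.
{Site 1, Site 2, Site 3, Site 4, Site 5}: R1→Site 2 66, R2→Site 4 60, R3→Site 1 75, R4→Site 3 120, R5→Site 5 36, R6→Site 2 50, R7→Site 3 64. Service 471; fixed 422; total 893.
No other subset beats 831.

Open Site 1, Site 2 and Site 3; minimum total cost 831.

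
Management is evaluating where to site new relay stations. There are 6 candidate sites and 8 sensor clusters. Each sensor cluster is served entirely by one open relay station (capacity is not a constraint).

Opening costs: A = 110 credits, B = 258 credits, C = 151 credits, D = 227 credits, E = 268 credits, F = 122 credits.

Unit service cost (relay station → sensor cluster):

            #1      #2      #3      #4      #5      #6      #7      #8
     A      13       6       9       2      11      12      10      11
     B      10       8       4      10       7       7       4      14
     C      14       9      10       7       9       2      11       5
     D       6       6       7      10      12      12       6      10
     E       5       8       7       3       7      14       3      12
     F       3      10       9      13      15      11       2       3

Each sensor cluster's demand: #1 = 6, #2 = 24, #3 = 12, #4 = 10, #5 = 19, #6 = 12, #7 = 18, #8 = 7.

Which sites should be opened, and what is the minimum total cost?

Open A and F; minimum total cost 920.

For any fixed open set, each sensor cluster goes to its cheapest open site; total = fixed + service.
{A, F}: #1→F 3·6=18, #2→A 6·24=144, #3→A 9·12=108, #4→A 2·10=20, #5→A 11·19=209, #6→F 11·12=132, #7→F 2·18=36, #8→F 3·7=21. Service 688; fixed 232; total 920.
{A, C, F}: #1→F 3·6=18, #2→A 6·24=144, #3→A 9·12=108, #4→A 2·10=20, #5→C 9·19=171, #6→C 2·12=24, #7→F 2·18=36, #8→F 3·7=21. Service 542; fixed 383; total 925.
{C, F}: #1→F 3·6=18, #2→C 9·24=216, #3→F 9·12=108, #4→C 7·10=70, #5→C 9·19=171, #6→C 2·12=24, #7→F 2·18=36, #8→F 3·7=21. Service 664; fixed 273; total 937.
{A, B, C, D, E, F}: service 444 + fixed 1136 = 1580
No other subset beats 920.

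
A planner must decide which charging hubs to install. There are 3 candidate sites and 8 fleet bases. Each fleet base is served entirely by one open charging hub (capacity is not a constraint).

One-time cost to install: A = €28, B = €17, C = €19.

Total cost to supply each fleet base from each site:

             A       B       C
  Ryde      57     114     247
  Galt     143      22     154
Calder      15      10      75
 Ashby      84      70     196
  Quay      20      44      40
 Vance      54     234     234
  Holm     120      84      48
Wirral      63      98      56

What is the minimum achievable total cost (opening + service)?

For any fixed open set, each fleet base goes to its cheapest open site; total = fixed + service.
{A, B, C}: Ryde→A 57, Galt→B 22, Calder→B 10, Ashby→B 70, Quay→A 20, Vance→A 54, Holm→C 48, Wirral→C 56. Service 337; fixed 64; total 401.
{A, B}: service 380 + fixed 45 = 425
{A, C}: service 477 + fixed 47 = 524
{B}: Ryde→B 114, Galt→B 22, Calder→B 10, Ashby→B 70, Quay→B 44, Vance→B 234, Holm→B 84, Wirral→B 98. Service 676; fixed 17; total 693.
No other subset beats 401.

Minimum total cost: 401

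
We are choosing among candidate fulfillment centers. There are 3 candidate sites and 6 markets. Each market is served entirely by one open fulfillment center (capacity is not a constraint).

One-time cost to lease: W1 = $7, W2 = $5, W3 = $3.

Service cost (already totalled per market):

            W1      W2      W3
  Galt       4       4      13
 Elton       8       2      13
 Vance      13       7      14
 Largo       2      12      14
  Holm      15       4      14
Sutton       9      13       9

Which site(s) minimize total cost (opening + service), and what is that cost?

Open W1 and W2; minimum total cost 40.

For any fixed open set, each market goes to its cheapest open site; total = fixed + service.
{W1, W2}: Galt→W1 4, Elton→W2 2, Vance→W2 7, Largo→W1 2, Holm→W2 4, Sutton→W1 9. Service 28; fixed 12; total 40.
{W1, W2, W3}: Galt→W1 4, Elton→W2 2, Vance→W2 7, Largo→W1 2, Holm→W2 4, Sutton→W1 9. Service 28; fixed 15; total 43.
{W2, W3}: service 38 + fixed 8 = 46
{W3}: service 77 + fixed 3 = 80
No other subset beats 40.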